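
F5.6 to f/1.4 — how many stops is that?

f/5.6 → f/4 → f/2.8 → f/2 → f/1.4 — count the steps: 4 stops.

4 stops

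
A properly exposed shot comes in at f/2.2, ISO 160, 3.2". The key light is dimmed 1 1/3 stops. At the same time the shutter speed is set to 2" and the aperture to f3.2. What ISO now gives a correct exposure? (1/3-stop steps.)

ISO 1250

Scene light: 1 1/3 stops darker.
Shutter speed: 3.2 → 2.5 → 2 — 2/3 stop faster (darker).
Aperture: f/2.2 → f/2.5 → f/2.8 → f/3.2 — 1 stop smaller aperture (darker).
Net so far: 3 stops darker. ISO: 160 → 200 → 250 → 320 → 400 → 500 → 640 → 800 → 1000 → 1250.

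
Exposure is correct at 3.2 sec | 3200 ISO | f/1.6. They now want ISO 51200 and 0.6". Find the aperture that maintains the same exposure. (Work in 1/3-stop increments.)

f/2.8

ISO: 3200 → 4000 → 5000 → 6400 → 8000 → 10000 → 12800 → 16000 → 20000 → 25600 → 32000 → 40000 → 51200 — 4 stops raised (brighter).
Shutter speed: 3.2 → 2.5 → 2 → 1.6 → 1.3 → 1 → 0.8 → 0.6 — 2 1/3 stops shorter (darker).
Net change so far: 1 2/3 stops brighter. Offset with the aperture: f/1.6 → f/1.8 → f/2 → f/2.2 → f/2.5 → f/2.8.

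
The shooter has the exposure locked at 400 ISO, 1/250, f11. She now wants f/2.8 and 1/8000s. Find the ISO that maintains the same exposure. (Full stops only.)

Aperture: f/11 → f/8 → f/5.6 → f/4 → f/2.8 — 4 stops opened up (brighter).
Shutter speed: 1/250 → 1/500 → 1/1000 → 1/2000 → 1/4000 → 1/8000 — 5 stops shorter (darker).
Net change so far: 1 stop darker. Offset with the ISO: 400 → 800.

ISO 800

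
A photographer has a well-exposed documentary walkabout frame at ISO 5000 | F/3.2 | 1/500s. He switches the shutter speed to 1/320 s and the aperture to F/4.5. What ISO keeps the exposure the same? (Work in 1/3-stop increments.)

Shutter speed: 1/500 → 1/400 → 1/320 — 2/3 stop longer (brighter).
Aperture: f/3.2 → f/3.5 → f/4 → f/4.5 — 1 stop stopped down (darker).
Net change so far: 1/3 stop darker. Offset with the ISO: 5000 → 6400.

ISO 6400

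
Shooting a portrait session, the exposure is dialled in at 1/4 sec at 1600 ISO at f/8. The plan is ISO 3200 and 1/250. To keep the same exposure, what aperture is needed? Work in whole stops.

ISO: 1600 → 3200 — 1 stop raised (brighter).
Shutter speed: 1/4 → 1/8 → 1/15 → 1/30 → 1/60 → 1/125 → 1/250 — 6 stops faster (darker).
Net change so far: 5 stops darker. Offset with the aperture: f/8 → f/5.6 → f/4 → f/2.8 → f/2 → f/1.4.

f/1.4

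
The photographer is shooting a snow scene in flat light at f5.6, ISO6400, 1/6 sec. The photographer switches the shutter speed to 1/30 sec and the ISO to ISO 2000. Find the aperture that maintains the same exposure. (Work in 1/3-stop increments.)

f/1.4

Shutter speed: 1/6 → 1/8 → 1/10 → 1/13 → 1/15 → 1/20 → 1/25 → 1/30 — 2 1/3 stops shorter (darker).
ISO: 6400 → 5000 → 4000 → 3200 → 2500 → 2000 — 1 2/3 stops dropped (darker).
Net change so far: 4 stops darker. Offset with the aperture: f/5.6 → f/5 → f/4.5 → f/4 → f/3.5 → f/3.2 → f/2.8 → f/2.5 → f/2.2 → f/2 → f/1.8 → f/1.6 → f/1.4.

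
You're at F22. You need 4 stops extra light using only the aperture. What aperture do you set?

Aperture: f/22 → f/16 → f/11 → f/8 → f/5.6 — 4 stops wider (brighter).

f/5.6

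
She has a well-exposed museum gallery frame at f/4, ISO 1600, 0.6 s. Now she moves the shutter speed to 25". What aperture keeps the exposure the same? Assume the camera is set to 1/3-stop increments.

Shutter speed: 0.6 → 0.8 → 1 → 1.3 → 1.6 → 2 → 2.5 → 3.2 → 4 → 5 → 6 → 8 → 10 → 13 → 15 → 20 → 25 — 5 1/3 stops longer (brighter).
Need 5 1/3 stops darker from the aperture: f/4 → f/4.5 → f/5 → f/5.6 → f/6.3 → f/7.1 → f/8 → f/9 → f/10 → f/11 → f/13 → f/14 → f/16 → f/18 → f/20 → f/22 → f/25.

f/25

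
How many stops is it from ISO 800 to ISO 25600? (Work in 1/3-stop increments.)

800 → 1000 → 1250 → 1600 → 2000 → 2500 → 3200 → 4000 → 5000 → 6400 → 8000 → 10000 → 12800 → 16000 → 20000 → 25600 — count the steps: 15 third-stops = 5 stops.

5 stops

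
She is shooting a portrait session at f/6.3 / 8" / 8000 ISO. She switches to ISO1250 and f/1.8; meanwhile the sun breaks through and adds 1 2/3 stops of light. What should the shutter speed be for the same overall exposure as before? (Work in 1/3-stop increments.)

Scene light: 1 2/3 stops brighter.
ISO: 8000 → 6400 → 5000 → 4000 → 3200 → 2500 → 2000 → 1600 → 1250 — 2 2/3 stops lower (darker).
Aperture: f/6.3 → f/5.6 → f/5 → f/4.5 → f/4 → f/3.5 → f/3.2 → f/2.8 → f/2.5 → f/2.2 → f/2 → f/1.8 — 3 2/3 stops larger aperture (brighter).
Net so far: 2 2/3 stops brighter. Shutter speed: 8 → 6 → 5 → 4 → 3.2 → 2.5 → 2 → 1.6 → 1.3.

1.3 s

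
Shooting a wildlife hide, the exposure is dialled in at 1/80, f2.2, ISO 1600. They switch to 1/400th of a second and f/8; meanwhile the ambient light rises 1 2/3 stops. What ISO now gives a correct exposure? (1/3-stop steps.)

ISO 32000

Scene light: 1 2/3 stops brighter.
Shutter speed: 1/80 → 1/100 → 1/125 → 1/160 → 1/200 → 1/250 → 1/320 → 1/400 — 2 1/3 stops shorter (darker).
Aperture: f/2.2 → f/2.5 → f/2.8 → f/3.2 → f/3.5 → f/4 → f/4.5 → f/5 → f/5.6 → f/6.3 → f/7.1 → f/8 — 3 2/3 stops stopped down (darker).
Net so far: 4 1/3 stops darker. ISO: 1600 → 2000 → 2500 → 3200 → 4000 → 5000 → 6400 → 8000 → 10000 → 12800 → 16000 → 20000 → 25600 → 32000.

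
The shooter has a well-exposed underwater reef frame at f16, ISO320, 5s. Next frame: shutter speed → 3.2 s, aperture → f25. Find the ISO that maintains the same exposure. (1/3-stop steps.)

Shutter speed: 5 → 4 → 3.2 — 2/3 stop faster (darker).
Aperture: f/16 → f/18 → f/20 → f/22 → f/25 — 1 1/3 stops narrower (darker).
Net change so far: 2 stops darker. Offset with the ISO: 320 → 400 → 500 → 640 → 800 → 1000 → 1250.

ISO 1250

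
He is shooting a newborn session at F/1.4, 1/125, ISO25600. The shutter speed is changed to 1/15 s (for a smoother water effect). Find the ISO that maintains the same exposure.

ISO 3200

Shutter speed: 1/125 → 1/60 → 1/30 → 1/15 — 3 stops slower (brighter).
Need 3 stops darker from the ISO: 25600 → 12800 → 6400 → 3200.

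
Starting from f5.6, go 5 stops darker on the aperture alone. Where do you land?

Aperture: f/5.6 → f/8 → f/11 → f/16 → f/22 → f/32 — 5 stops narrower (darker).

f/32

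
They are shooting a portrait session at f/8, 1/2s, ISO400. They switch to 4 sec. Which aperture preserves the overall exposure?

Shutter speed: 1/2 → 1 → 2 → 4 — 3 stops slower (brighter).
Need 3 stops darker from the aperture: f/8 → f/11 → f/16 → f/22.

f/22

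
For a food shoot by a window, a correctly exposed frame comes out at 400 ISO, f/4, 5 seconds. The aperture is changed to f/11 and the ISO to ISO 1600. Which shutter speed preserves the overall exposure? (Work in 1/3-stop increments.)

Aperture: f/4 → f/4.5 → f/5 → f/5.6 → f/6.3 → f/7.1 → f/8 → f/9 → f/10 → f/11 — 3 stops narrower (darker).
ISO: 400 → 500 → 640 → 800 → 1000 → 1250 → 1600 — 2 stops raised (brighter).
Net change so far: 1 stop darker. Offset with the shutter speed: 5 → 6 → 8 → 10.

10 s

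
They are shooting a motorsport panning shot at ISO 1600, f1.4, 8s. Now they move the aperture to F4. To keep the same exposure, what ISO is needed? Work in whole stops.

ISO 12800

Aperture: f/1.4 → f/2 → f/2.8 → f/4 — 3 stops narrower (darker).
Need 3 stops brighter from the ISO: 1600 → 3200 → 6400 → 12800.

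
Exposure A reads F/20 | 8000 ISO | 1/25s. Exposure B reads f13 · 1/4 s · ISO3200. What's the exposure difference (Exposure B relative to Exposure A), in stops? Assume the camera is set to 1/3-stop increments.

2 2/3 stops brighter

Aperture: f/20 → f/18 → f/16 → f/14 → f/13 — 1 1/3 stops opened up (brighter).
Shutter speed: 1/25 → 1/20 → 1/15 → 1/13 → 1/10 → 1/8 → 1/6 → 1/5 → 1/4 — 2 2/3 stops longer (brighter).
ISO: 8000 → 6400 → 5000 → 4000 → 3200 — 1 1/3 stops lower (darker).
Net: +1 1/3 +2 2/3 −1 1/3 = +2 2/3 stops.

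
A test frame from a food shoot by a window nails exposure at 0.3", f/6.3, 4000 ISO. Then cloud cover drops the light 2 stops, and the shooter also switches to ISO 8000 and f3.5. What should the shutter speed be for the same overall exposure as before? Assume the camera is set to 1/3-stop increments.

1/5s

Scene light: 2 stops darker.
ISO: 4000 → 5000 → 6400 → 8000 — 1 stop raised (brighter).
Aperture: f/6.3 → f/5.6 → f/5 → f/4.5 → f/4 → f/3.5 — 1 2/3 stops opened up (brighter).
Net so far: 2/3 stop brighter. Shutter speed: 0.3 → 1/4 → 1/5.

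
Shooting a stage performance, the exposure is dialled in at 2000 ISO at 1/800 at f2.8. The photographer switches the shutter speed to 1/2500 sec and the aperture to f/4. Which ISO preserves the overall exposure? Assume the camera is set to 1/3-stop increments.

Shutter speed: 1/800 → 1/1000 → 1/1250 → 1/1600 → 1/2000 → 1/2500 — 1 2/3 stops shorter (darker).
Aperture: f/2.8 → f/3.2 → f/3.5 → f/4 — 1 stop smaller aperture (darker).
Net change so far: 2 2/3 stops darker. Offset with the ISO: 2000 → 2500 → 3200 → 4000 → 5000 → 6400 → 8000 → 10000 → 12800.

ISO 12800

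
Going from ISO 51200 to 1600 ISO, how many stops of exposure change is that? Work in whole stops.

5 stops

51200 → 25600 → 12800 → 6400 → 3200 → 1600 — count the steps: 5 stops.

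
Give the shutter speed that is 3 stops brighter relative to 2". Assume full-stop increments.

Shutter speed: 2 → 4 → 8 → 15 — 3 stops slower (brighter).

15 s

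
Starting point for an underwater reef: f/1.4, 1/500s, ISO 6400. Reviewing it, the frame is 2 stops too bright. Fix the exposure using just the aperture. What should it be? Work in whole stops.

Overexposed by 2 stops → need 2 stops darker.
Aperture: f/1.4 → f/2 → f/2.8.

f/2.8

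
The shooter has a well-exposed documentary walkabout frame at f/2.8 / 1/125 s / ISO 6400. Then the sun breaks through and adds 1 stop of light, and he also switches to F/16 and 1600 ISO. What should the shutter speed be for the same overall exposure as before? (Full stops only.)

1/2s

Scene light: 1 stop brighter.
Aperture: f/2.8 → f/4 → f/5.6 → f/8 → f/11 → f/16 — 5 stops narrower (darker).
ISO: 6400 → 3200 → 1600 — 2 stops dropped (darker).
Net so far: 6 stops darker. Shutter speed: 1/125 → 1/60 → 1/30 → 1/15 → 1/8 → 1/4 → 1/2.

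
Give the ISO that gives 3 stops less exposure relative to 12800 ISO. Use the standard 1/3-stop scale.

ISO 1600

ISO: 12800 → 10000 → 8000 → 6400 → 5000 → 4000 → 3200 → 2500 → 2000 → 1600 — 3 stops lower (darker).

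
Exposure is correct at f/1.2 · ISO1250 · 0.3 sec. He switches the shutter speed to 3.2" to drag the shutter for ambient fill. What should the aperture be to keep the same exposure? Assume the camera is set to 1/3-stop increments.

f/4

Shutter speed: 0.3 → 0.4 → 0.5 → 0.6 → 0.8 → 1 → 1.3 → 1.6 → 2 → 2.5 → 3.2 — 3 1/3 stops slower (brighter).
Need 3 1/3 stops darker from the aperture: f/1.2 → f/1.4 → f/1.6 → f/1.8 → f/2 → f/2.2 → f/2.5 → f/2.8 → f/3.2 → f/3.5 → f/4.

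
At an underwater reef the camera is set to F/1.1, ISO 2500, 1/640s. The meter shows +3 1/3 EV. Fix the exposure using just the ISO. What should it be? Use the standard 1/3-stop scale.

Overexposed by 3 1/3 stops → need 3 1/3 stops darker.
ISO: 2500 → 2000 → 1600 → 1250 → 1000 → 800 → 640 → 500 → 400 → 320 → 250.

ISO 250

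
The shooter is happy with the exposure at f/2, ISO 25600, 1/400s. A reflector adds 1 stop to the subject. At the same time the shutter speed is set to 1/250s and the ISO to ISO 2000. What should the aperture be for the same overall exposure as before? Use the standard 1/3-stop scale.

Scene light: 1 stop brighter.
Shutter speed: 1/400 → 1/320 → 1/250 — 2/3 stop longer (brighter).
ISO: 25600 → 20000 → 16000 → 12800 → 10000 → 8000 → 6400 → 5000 → 4000 → 3200 → 2500 → 2000 — 3 2/3 stops dropped (darker).
Net so far: 2 stops darker. Aperture: f/2 → f/1.8 → f/1.6 → f/1.4 → f/1.2 → f/1.1 → f/1.0.

f/1.0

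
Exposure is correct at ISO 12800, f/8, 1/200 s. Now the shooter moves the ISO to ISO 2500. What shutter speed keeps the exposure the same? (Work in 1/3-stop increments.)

1/40s

ISO: 12800 → 10000 → 8000 → 6400 → 5000 → 4000 → 3200 → 2500 — 2 1/3 stops lower (darker).
Need 2 1/3 stops brighter from the shutter speed: 1/200 → 1/160 → 1/125 → 1/100 → 1/80 → 1/60 → 1/50 → 1/40.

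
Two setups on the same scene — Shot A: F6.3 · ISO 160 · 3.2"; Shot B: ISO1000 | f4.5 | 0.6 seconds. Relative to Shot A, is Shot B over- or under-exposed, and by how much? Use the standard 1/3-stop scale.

Aperture: f/6.3 → f/5.6 → f/5 → f/4.5 — 1 stop opened up (brighter).
Shutter speed: 3.2 → 2.5 → 2 → 1.6 → 1.3 → 1 → 0.8 → 0.6 — 2 1/3 stops faster (darker).
ISO: 160 → 200 → 250 → 320 → 400 → 500 → 640 → 800 → 1000 — 2 2/3 stops raised (brighter).
Net: +1 −2 1/3 +2 2/3 = +1 1/3 stops.

1 1/3 stops brighter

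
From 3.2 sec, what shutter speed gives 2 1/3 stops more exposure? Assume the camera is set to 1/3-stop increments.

15 s

Shutter speed: 3.2 → 4 → 5 → 6 → 8 → 10 → 13 → 15 — 2 1/3 stops slower (brighter).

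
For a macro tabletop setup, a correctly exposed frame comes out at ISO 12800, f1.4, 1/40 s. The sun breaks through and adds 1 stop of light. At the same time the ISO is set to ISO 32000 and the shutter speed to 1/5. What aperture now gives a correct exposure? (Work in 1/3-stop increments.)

f/9

Scene light: 1 stop brighter.
ISO: 12800 → 16000 → 20000 → 25600 → 32000 — 1 1/3 stops raised (brighter).
Shutter speed: 1/40 → 1/30 → 1/25 → 1/20 → 1/15 → 1/13 → 1/10 → 1/8 → 1/6 → 1/5 — 3 stops slower (brighter).
Net so far: 5 1/3 stops brighter. Aperture: f/1.4 → f/1.6 → f/1.8 → f/2 → f/2.2 → f/2.5 → f/2.8 → f/3.2 → f/3.5 → f/4 → f/4.5 → f/5 → f/5.6 → f/6.3 → f/7.1 → f/8 → f/9.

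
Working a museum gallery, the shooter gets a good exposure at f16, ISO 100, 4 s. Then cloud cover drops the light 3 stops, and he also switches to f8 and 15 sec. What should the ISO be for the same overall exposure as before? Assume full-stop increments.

ISO 50

Scene light: 3 stops darker.
Aperture: f/16 → f/11 → f/8 — 2 stops opened up (brighter).
Shutter speed: 4 → 8 → 15 — 2 stops longer (brighter).
Net so far: 1 stop brighter. ISO: 100 → 50.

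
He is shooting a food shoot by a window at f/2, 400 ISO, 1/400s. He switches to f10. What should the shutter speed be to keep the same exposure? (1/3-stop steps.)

1/15s

Aperture: f/2 → f/2.2 → f/2.5 → f/2.8 → f/3.2 → f/3.5 → f/4 → f/4.5 → f/5 → f/5.6 → f/6.3 → f/7.1 → f/8 → f/9 → f/10 — 4 2/3 stops stopped down (darker).
Need 4 2/3 stops brighter from the shutter speed: 1/400 → 1/320 → 1/250 → 1/200 → 1/160 → 1/125 → 1/100 → 1/80 → 1/60 → 1/50 → 1/40 → 1/30 → 1/25 → 1/20 → 1/15.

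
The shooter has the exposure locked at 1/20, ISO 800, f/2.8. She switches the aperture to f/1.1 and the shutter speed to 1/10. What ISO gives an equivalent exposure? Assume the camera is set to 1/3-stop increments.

ISO 64

Aperture: f/2.8 → f/2.5 → f/2.2 → f/2 → f/1.8 → f/1.6 → f/1.4 → f/1.2 → f/1.1 — 2 2/3 stops opened up (brighter).
Shutter speed: 1/20 → 1/15 → 1/13 → 1/10 — 1 stop longer (brighter).
Net change so far: 3 2/3 stops brighter. Offset with the ISO: 800 → 640 → 500 → 400 → 320 → 250 → 200 → 160 → 125 → 100 → 80 → 64.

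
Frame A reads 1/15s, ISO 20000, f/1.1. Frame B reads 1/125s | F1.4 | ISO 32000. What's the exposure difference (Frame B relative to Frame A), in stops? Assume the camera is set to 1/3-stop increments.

3 stops darker

Aperture: f/1.1 → f/1.2 → f/1.4 — 2/3 stop smaller aperture (darker).
Shutter speed: 1/15 → 1/20 → 1/25 → 1/30 → 1/40 → 1/50 → 1/60 → 1/80 → 1/100 → 1/125 — 3 stops shorter (darker).
ISO: 20000 → 25600 → 32000 — 2/3 stop raised (brighter).
Net: −2/3 −3 +2/3 = −3 stops.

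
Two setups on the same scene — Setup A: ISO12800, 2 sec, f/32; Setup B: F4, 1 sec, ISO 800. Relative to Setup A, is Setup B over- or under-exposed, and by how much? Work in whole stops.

1 stop brighter

Aperture: f/32 → f/22 → f/16 → f/11 → f/8 → f/5.6 → f/4 — 6 stops wider (brighter).
Shutter speed: 2 → 1 — 1 stop faster (darker).
ISO: 12800 → 6400 → 3200 → 1600 → 800 — 4 stops dropped (darker).
Net: +6 −1 −4 = +1 stop.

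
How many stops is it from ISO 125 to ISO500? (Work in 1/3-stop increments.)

125 → 160 → 200 → 250 → 320 → 400 → 500 — count the steps: 6 third-stops = 2 stops.

2 stops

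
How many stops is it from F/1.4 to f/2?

1 stop

f/1.4 → f/2 — count the steps: 1 stop.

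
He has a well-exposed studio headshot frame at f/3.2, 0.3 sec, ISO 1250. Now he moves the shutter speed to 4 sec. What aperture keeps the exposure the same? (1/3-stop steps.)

f/11

Shutter speed: 0.3 → 0.4 → 0.5 → 0.6 → 0.8 → 1 → 1.3 → 1.6 → 2 → 2.5 → 3.2 → 4 — 3 2/3 stops longer (brighter).
Need 3 2/3 stops darker from the aperture: f/3.2 → f/3.5 → f/4 → f/4.5 → f/5 → f/5.6 → f/6.3 → f/7.1 → f/8 → f/9 → f/10 → f/11.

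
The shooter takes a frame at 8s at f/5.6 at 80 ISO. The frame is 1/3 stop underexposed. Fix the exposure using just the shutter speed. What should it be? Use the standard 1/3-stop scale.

Underexposed by 1/3 stop → need 1/3 stop brighter.
Shutter speed: 8 → 10.

10 s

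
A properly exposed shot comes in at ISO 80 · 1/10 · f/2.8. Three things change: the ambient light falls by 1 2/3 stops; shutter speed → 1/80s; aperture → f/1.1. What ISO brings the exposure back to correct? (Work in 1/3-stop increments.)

ISO 320

Scene light: 1 2/3 stops darker.
Shutter speed: 1/10 → 1/13 → 1/15 → 1/20 → 1/25 → 1/30 → 1/40 → 1/50 → 1/60 → 1/80 — 3 stops faster (darker).
Aperture: f/2.8 → f/2.5 → f/2.2 → f/2 → f/1.8 → f/1.6 → f/1.4 → f/1.2 → f/1.1 — 2 2/3 stops wider (brighter).
Net so far: 2 stops darker. ISO: 80 → 100 → 125 → 160 → 200 → 250 → 320.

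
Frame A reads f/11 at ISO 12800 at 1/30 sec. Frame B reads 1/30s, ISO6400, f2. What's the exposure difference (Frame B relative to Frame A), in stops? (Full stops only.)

Aperture: f/11 → f/8 → f/5.6 → f/4 → f/2.8 → f/2 — 5 stops opened up (brighter).
Shutter speed: unchanged.
ISO: 12800 → 6400 — 1 stop dropped (darker).
Net: +5 −1 = +4 stops.

4 stops brighter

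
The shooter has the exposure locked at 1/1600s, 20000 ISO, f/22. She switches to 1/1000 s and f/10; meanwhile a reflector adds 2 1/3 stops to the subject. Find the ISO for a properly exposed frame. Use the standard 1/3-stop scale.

ISO 500

Scene light: 2 1/3 stops brighter.
Shutter speed: 1/1600 → 1/1250 → 1/1000 — 2/3 stop slower (brighter).
Aperture: f/22 → f/20 → f/18 → f/16 → f/14 → f/13 → f/11 → f/10 — 2 1/3 stops wider (brighter).
Net so far: 5 1/3 stops brighter. ISO: 20000 → 16000 → 12800 → 10000 → 8000 → 6400 → 5000 → 4000 → 3200 → 2500 → 2000 → 1600 → 1250 → 1000 → 800 → 640 → 500.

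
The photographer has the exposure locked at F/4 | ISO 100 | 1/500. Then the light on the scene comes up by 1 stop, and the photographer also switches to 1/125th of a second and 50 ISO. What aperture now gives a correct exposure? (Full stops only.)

Scene light: 1 stop brighter.
Shutter speed: 1/500 → 1/250 → 1/125 — 2 stops longer (brighter).
ISO: 100 → 50 — 1 stop dropped (darker).
Net so far: 2 stops brighter. Aperture: f/4 → f/5.6 → f/8.

f/8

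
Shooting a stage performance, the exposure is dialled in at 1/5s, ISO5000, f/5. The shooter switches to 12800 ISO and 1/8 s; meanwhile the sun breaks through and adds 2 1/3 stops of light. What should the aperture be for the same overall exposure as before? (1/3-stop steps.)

f/14

Scene light: 2 1/3 stops brighter.
ISO: 5000 → 6400 → 8000 → 10000 → 12800 — 1 1/3 stops higher (brighter).
Shutter speed: 1/5 → 1/6 → 1/8 — 2/3 stop faster (darker).
Net so far: 3 stops brighter. Aperture: f/5 → f/5.6 → f/6.3 → f/7.1 → f/8 → f/9 → f/10 → f/11 → f/13 → f/14.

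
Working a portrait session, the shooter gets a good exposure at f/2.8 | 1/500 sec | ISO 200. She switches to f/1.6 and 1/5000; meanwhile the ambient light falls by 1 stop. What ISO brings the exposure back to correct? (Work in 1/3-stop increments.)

ISO 1250

Scene light: 1 stop darker.
Aperture: f/2.8 → f/2.5 → f/2.2 → f/2 → f/1.8 → f/1.6 — 1 2/3 stops opened up (brighter).
Shutter speed: 1/500 → 1/640 → 1/800 → 1/1000 → 1/1250 → 1/1600 → 1/2000 → 1/2500 → 1/3200 → 1/4000 → 1/5000 — 3 1/3 stops faster (darker).
Net so far: 2 2/3 stops darker. ISO: 200 → 250 → 320 → 400 → 500 → 640 → 800 → 1000 → 1250.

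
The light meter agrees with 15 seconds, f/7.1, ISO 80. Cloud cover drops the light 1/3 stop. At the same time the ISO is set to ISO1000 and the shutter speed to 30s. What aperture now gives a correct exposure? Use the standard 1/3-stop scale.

f/32

Scene light: 1/3 stop darker.
ISO: 80 → 100 → 125 → 160 → 200 → 250 → 320 → 400 → 500 → 640 → 800 → 1000 — 3 2/3 stops higher (brighter).
Shutter speed: 15 → 20 → 25 → 30 — 1 stop longer (brighter).
Net so far: 4 1/3 stops brighter. Aperture: f/7.1 → f/8 → f/9 → f/10 → f/11 → f/13 → f/14 → f/16 → f/18 → f/20 → f/22 → f/25 → f/29 → f/32.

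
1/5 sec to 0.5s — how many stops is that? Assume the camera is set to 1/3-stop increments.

1 1/3 stops

1/5 → 1/4 → 0.3 → 0.4 → 0.5 — count the steps: 4 third-stops = 1 1/3 stops.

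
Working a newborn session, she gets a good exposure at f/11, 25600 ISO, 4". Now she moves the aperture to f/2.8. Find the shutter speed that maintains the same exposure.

1/4s

Aperture: f/11 → f/8 → f/5.6 → f/4 → f/2.8 — 4 stops opened up (brighter).
Need 4 stops darker from the shutter speed: 4 → 2 → 1 → 1/2 → 1/4.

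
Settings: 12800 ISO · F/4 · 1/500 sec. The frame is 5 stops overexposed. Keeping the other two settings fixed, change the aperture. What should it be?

f/22

Overexposed by 5 stops → need 5 stops darker.
Aperture: f/4 → f/5.6 → f/8 → f/11 → f/16 → f/22.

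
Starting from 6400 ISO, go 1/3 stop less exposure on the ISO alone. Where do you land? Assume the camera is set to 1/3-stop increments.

ISO: 6400 → 5000 — 1/3 stop dropped (darker).

ISO 5000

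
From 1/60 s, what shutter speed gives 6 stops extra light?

Shutter speed: 1/60 → 1/30 → 1/15 → 1/8 → 1/4 → 1/2 → 1 — 6 stops slower (brighter).

1 s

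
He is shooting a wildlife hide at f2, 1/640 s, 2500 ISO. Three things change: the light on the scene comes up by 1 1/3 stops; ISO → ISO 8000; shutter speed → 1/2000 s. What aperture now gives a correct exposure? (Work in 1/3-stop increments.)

Scene light: 1 1/3 stops brighter.
ISO: 2500 → 3200 → 4000 → 5000 → 6400 → 8000 — 1 2/3 stops raised (brighter).
Shutter speed: 1/640 → 1/800 → 1/1000 → 1/1250 → 1/1600 → 1/2000 — 1 2/3 stops shorter (darker).
Net so far: 1 1/3 stops brighter. Aperture: f/2 → f/2.2 → f/2.5 → f/2.8 → f/3.2.

f/3.2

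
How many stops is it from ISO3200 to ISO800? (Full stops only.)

3200 → 1600 → 800 — count the steps: 2 stops.

2 stops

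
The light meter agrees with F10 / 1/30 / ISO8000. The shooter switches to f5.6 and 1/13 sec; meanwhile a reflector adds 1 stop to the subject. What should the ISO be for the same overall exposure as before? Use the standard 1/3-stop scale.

Scene light: 1 stop brighter.
Aperture: f/10 → f/9 → f/8 → f/7.1 → f/6.3 → f/5.6 — 1 2/3 stops wider (brighter).
Shutter speed: 1/30 → 1/25 → 1/20 → 1/15 → 1/13 — 1 1/3 stops longer (brighter).
Net so far: 4 stops brighter. ISO: 8000 → 6400 → 5000 → 4000 → 3200 → 2500 → 2000 → 1600 → 1250 → 1000 → 800 → 640 → 500.

ISO 500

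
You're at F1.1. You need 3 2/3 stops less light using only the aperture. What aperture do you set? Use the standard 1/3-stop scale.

Aperture: f/1.1 → f/1.2 → f/1.4 → f/1.6 → f/1.8 → f/2 → f/2.2 → f/2.5 → f/2.8 → f/3.2 → f/3.5 → f/4 — 3 2/3 stops narrower (darker).

f/4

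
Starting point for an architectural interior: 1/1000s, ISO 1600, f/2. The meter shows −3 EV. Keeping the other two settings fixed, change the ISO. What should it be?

ISO 12800

Underexposed by 3 stops → need 3 stops brighter.
ISO: 1600 → 3200 → 6400 → 12800.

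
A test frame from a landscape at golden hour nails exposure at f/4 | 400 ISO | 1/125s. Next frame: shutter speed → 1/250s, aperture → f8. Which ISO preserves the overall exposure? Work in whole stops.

ISO 3200

Shutter speed: 1/125 → 1/250 — 1 stop shorter (darker).
Aperture: f/4 → f/5.6 → f/8 — 2 stops smaller aperture (darker).
Net change so far: 3 stops darker. Offset with the ISO: 400 → 800 → 1600 → 3200.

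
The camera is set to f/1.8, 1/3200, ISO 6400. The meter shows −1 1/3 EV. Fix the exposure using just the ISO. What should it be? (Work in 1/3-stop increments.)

Underexposed by 1 1/3 stops → need 1 1/3 stops brighter.
ISO: 6400 → 8000 → 10000 → 12800 → 16000.

ISO 16000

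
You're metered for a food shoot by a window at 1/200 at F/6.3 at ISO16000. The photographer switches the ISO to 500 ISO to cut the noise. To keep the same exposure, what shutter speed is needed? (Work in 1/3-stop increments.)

1/6s

ISO: 16000 → 12800 → 10000 → 8000 → 6400 → 5000 → 4000 → 3200 → 2500 → 2000 → 1600 → 1250 → 1000 → 800 → 640 → 500 — 5 stops lower (darker).
Need 5 stops brighter from the shutter speed: 1/200 → 1/160 → 1/125 → 1/100 → 1/80 → 1/60 → 1/50 → 1/40 → 1/30 → 1/25 → 1/20 → 1/15 → 1/13 → 1/10 → 1/8 → 1/6.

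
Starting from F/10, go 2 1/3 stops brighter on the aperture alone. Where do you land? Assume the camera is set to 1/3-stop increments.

Aperture: f/10 → f/9 → f/8 → f/7.1 → f/6.3 → f/5.6 → f/5 → f/4.5 — 2 1/3 stops larger aperture (brighter).

f/4.5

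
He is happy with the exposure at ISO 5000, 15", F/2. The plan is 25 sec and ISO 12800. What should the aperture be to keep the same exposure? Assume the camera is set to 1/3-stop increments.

f/4

Shutter speed: 15 → 20 → 25 — 2/3 stop longer (brighter).
ISO: 5000 → 6400 → 8000 → 10000 → 12800 — 1 1/3 stops raised (brighter).
Net change so far: 2 stops brighter. Offset with the aperture: f/2 → f/2.2 → f/2.5 → f/2.8 → f/3.2 → f/3.5 → f/4.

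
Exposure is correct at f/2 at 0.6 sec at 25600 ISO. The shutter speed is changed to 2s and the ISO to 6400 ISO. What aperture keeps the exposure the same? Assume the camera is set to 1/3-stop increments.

f/1.8

Shutter speed: 0.6 → 0.8 → 1 → 1.3 → 1.6 → 2 — 1 2/3 stops slower (brighter).
ISO: 25600 → 20000 → 16000 → 12800 → 10000 → 8000 → 6400 — 2 stops dropped (darker).
Net change so far: 1/3 stop darker. Offset with the aperture: f/2 → f/1.8.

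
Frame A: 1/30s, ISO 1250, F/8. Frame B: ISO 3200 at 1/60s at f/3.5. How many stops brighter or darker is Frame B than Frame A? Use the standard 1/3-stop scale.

Aperture: f/8 → f/7.1 → f/6.3 → f/5.6 → f/5 → f/4.5 → f/4 → f/3.5 — 2 1/3 stops opened up (brighter).
Shutter speed: 1/30 → 1/40 → 1/50 → 1/60 — 1 stop shorter (darker).
ISO: 1250 → 1600 → 2000 → 2500 → 3200 — 1 1/3 stops higher (brighter).
Net: +2 1/3 −1 +1 1/3 = +2 2/3 stops.

2 2/3 stops brighter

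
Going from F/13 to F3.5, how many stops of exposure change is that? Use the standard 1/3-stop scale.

f/13 → f/11 → f/10 → f/9 → f/8 → f/7.1 → f/6.3 → f/5.6 → f/5 → f/4.5 → f/4 → f/3.5 — count the steps: 11 third-stops = 3 2/3 stops.

3 2/3 stops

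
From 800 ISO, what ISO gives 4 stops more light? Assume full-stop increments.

ISO: 800 → 1600 → 3200 → 6400 → 12800 — 4 stops higher (brighter).

ISO 12800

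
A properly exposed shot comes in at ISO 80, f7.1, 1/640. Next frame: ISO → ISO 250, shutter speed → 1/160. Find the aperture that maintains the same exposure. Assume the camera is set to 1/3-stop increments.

f/25

ISO: 80 → 100 → 125 → 160 → 200 → 250 — 1 2/3 stops higher (brighter).
Shutter speed: 1/640 → 1/500 → 1/400 → 1/320 → 1/250 → 1/200 → 1/160 — 2 stops longer (brighter).
Net change so far: 3 2/3 stops brighter. Offset with the aperture: f/7.1 → f/8 → f/9 → f/10 → f/11 → f/13 → f/14 → f/16 → f/18 → f/20 → f/22 → f/25.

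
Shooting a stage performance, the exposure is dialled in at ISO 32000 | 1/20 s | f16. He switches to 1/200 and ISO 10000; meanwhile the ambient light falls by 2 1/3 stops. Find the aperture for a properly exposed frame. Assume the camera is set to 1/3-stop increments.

Scene light: 2 1/3 stops darker.
Shutter speed: 1/20 → 1/25 → 1/30 → 1/40 → 1/50 → 1/60 → 1/80 → 1/100 → 1/125 → 1/160 → 1/200 — 3 1/3 stops shorter (darker).
ISO: 32000 → 25600 → 20000 → 16000 → 12800 → 10000 — 1 2/3 stops lower (darker).
Net so far: 7 1/3 stops darker. Aperture: f/16 → f/14 → f/13 → f/11 → f/10 → f/9 → f/8 → f/7.1 → f/6.3 → f/5.6 → f/5 → f/4.5 → f/4 → f/3.5 → f/3.2 → f/2.8 → f/2.5 → f/2.2 → f/2 → f/1.8 → f/1.6 → f/1.4 → f/1.2.

f/1.2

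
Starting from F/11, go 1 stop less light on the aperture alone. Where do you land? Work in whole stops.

Aperture: f/11 → f/16 — 1 stop smaller aperture (darker).

f/16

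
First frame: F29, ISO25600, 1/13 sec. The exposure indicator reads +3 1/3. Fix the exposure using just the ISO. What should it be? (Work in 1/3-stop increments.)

Overexposed by 3 1/3 stops → need 3 1/3 stops darker.
ISO: 25600 → 20000 → 16000 → 12800 → 10000 → 8000 → 6400 → 5000 → 4000 → 3200 → 2500.

ISO 2500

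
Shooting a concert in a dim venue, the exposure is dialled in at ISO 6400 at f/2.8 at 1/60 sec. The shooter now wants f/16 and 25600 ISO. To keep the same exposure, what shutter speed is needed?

1/8s

Aperture: f/2.8 → f/4 → f/5.6 → f/8 → f/11 → f/16 — 5 stops stopped down (darker).
ISO: 6400 → 12800 → 25600 — 2 stops higher (brighter).
Net change so far: 3 stops darker. Offset with the shutter speed: 1/60 → 1/30 → 1/15 → 1/8.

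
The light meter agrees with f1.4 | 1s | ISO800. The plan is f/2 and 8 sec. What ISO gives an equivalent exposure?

Aperture: f/1.4 → f/2 — 1 stop stopped down (darker).
Shutter speed: 1 → 2 → 4 → 8 — 3 stops longer (brighter).
Net change so far: 2 stops brighter. Offset with the ISO: 800 → 400 → 200.

ISO 200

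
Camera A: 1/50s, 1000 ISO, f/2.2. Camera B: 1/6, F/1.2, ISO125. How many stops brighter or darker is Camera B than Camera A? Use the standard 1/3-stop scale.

Aperture: f/2.2 → f/2 → f/1.8 → f/1.6 → f/1.4 → f/1.2 — 1 2/3 stops opened up (brighter).
Shutter speed: 1/50 → 1/40 → 1/30 → 1/25 → 1/20 → 1/15 → 1/13 → 1/10 → 1/8 → 1/6 — 3 stops slower (brighter).
ISO: 1000 → 800 → 640 → 500 → 400 → 320 → 250 → 200 → 160 → 125 — 3 stops dropped (darker).
Net: +1 2/3 +3 −3 = +1 2/3 stops.

1 2/3 stops brighter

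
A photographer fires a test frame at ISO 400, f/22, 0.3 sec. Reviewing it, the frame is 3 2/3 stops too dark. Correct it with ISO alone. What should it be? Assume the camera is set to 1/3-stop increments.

ISO 5000

Underexposed by 3 2/3 stops → need 3 2/3 stops brighter.
ISO: 400 → 500 → 640 → 800 → 1000 → 1250 → 1600 → 2000 → 2500 → 3200 → 4000 → 5000.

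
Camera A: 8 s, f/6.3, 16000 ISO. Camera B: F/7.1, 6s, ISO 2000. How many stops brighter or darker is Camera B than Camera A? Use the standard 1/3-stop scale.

3 2/3 stops darker

Aperture: f/6.3 → f/7.1 — 1/3 stop stopped down (darker).
Shutter speed: 8 → 6 — 1/3 stop shorter (darker).
ISO: 16000 → 12800 → 10000 → 8000 → 6400 → 5000 → 4000 → 3200 → 2500 → 2000 — 3 stops dropped (darker).
Net: −1/3 −1/3 −3 = −3 2/3 stops.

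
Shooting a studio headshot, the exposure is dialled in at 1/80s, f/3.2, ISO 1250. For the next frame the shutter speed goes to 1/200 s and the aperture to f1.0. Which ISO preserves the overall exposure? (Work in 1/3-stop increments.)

ISO 320

Shutter speed: 1/80 → 1/100 → 1/125 → 1/160 → 1/200 — 1 1/3 stops shorter (darker).
Aperture: f/3.2 → f/2.8 → f/2.5 → f/2.2 → f/2 → f/1.8 → f/1.6 → f/1.4 → f/1.2 → f/1.1 → f/1.0 — 3 1/3 stops larger aperture (brighter).
Net change so far: 2 stops brighter. Offset with the ISO: 1250 → 1000 → 800 → 640 → 500 → 400 → 320.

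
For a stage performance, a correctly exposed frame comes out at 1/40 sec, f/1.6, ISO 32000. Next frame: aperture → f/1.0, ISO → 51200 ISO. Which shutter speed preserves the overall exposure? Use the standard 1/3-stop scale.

Aperture: f/1.6 → f/1.4 → f/1.2 → f/1.1 → f/1.0 — 1 1/3 stops larger aperture (brighter).
ISO: 32000 → 40000 → 51200 — 2/3 stop higher (brighter).
Net change so far: 2 stops brighter. Offset with the shutter speed: 1/40 → 1/50 → 1/60 → 1/80 → 1/100 → 1/125 → 1/160.

1/160s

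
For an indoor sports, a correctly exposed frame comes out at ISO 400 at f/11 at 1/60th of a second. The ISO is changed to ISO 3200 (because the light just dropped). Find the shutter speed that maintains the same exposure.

1/500s

ISO: 400 → 800 → 1600 → 3200 — 3 stops higher (brighter).
Need 3 stops darker from the shutter speed: 1/60 → 1/125 → 1/250 → 1/500.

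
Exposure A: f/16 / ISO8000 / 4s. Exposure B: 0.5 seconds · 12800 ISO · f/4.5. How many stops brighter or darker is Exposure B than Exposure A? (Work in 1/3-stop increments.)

1 1/3 stops brighter

Aperture: f/16 → f/14 → f/13 → f/11 → f/10 → f/9 → f/8 → f/7.1 → f/6.3 → f/5.6 → f/5 → f/4.5 — 3 2/3 stops wider (brighter).
Shutter speed: 4 → 3.2 → 2.5 → 2 → 1.6 → 1.3 → 1 → 0.8 → 0.6 → 0.5 — 3 stops faster (darker).
ISO: 8000 → 10000 → 12800 — 2/3 stop raised (brighter).
Net: +3 2/3 −3 +2/3 = +1 1/3 stops.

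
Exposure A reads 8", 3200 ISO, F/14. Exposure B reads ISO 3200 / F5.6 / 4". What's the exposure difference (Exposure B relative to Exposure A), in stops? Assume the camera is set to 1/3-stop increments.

Aperture: f/14 → f/13 → f/11 → f/10 → f/9 → f/8 → f/7.1 → f/6.3 → f/5.6 — 2 2/3 stops wider (brighter).
Shutter speed: 8 → 6 → 5 → 4 — 1 stop shorter (darker).
ISO: unchanged.
Net: +2 2/3 −1 = +1 2/3 stops.

1 2/3 stops brighter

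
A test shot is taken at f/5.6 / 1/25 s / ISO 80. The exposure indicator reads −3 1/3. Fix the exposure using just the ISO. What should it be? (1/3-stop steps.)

Underexposed by 3 1/3 stops → need 3 1/3 stops brighter.
ISO: 80 → 100 → 125 → 160 → 200 → 250 → 320 → 400 → 500 → 640 → 800.

ISO 800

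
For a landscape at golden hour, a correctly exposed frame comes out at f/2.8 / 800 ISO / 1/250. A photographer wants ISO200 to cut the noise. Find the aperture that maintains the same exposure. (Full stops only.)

f/1.4

ISO: 800 → 400 → 200 — 2 stops dropped (darker).
Need 2 stops brighter from the aperture: f/2.8 → f/2 → f/1.4.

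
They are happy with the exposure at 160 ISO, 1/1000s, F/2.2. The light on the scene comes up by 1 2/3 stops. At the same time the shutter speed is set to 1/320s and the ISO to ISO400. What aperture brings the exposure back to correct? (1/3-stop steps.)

f/11

Scene light: 1 2/3 stops brighter.
Shutter speed: 1/1000 → 1/800 → 1/640 → 1/500 → 1/400 → 1/320 — 1 2/3 stops longer (brighter).
ISO: 160 → 200 → 250 → 320 → 400 — 1 1/3 stops raised (brighter).
Net so far: 4 2/3 stops brighter. Aperture: f/2.2 → f/2.5 → f/2.8 → f/3.2 → f/3.5 → f/4 → f/4.5 → f/5 → f/5.6 → f/6.3 → f/7.1 → f/8 → f/9 → f/10 → f/11.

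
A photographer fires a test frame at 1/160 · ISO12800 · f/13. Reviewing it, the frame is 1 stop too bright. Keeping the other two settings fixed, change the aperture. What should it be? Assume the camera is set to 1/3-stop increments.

Overexposed by 1 stop → need 1 stop darker.
Aperture: f/13 → f/14 → f/16 → f/18.

f/18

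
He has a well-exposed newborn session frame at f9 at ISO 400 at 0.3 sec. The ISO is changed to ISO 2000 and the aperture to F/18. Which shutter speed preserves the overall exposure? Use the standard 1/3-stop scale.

ISO: 400 → 500 → 640 → 800 → 1000 → 1250 → 1600 → 2000 — 2 1/3 stops raised (brighter).
Aperture: f/9 → f/10 → f/11 → f/13 → f/14 → f/16 → f/18 — 2 stops smaller aperture (darker).
Net change so far: 1/3 stop brighter. Offset with the shutter speed: 0.3 → 1/4.

1/4s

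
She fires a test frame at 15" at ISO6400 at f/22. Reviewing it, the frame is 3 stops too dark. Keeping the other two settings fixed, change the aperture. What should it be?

Underexposed by 3 stops → need 3 stops brighter.
Aperture: f/22 → f/16 → f/11 → f/8.

f/8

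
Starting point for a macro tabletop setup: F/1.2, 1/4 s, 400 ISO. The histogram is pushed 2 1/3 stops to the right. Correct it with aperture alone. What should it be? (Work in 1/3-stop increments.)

f/2.8

Overexposed by 2 1/3 stops → need 2 1/3 stops darker.
Aperture: f/1.2 → f/1.4 → f/1.6 → f/1.8 → f/2 → f/2.2 → f/2.5 → f/2.8.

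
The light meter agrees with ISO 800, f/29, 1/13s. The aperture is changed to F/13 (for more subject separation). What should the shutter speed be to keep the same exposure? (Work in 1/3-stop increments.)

Aperture: f/29 → f/25 → f/22 → f/20 → f/18 → f/16 → f/14 → f/13 — 2 1/3 stops opened up (brighter).
Need 2 1/3 stops darker from the shutter speed: 1/13 → 1/15 → 1/20 → 1/25 → 1/30 → 1/40 → 1/50 → 1/60.

1/60s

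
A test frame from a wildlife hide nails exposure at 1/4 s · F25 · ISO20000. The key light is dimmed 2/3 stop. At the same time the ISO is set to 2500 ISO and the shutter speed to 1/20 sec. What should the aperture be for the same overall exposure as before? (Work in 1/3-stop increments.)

Scene light: 2/3 stop darker.
ISO: 20000 → 16000 → 12800 → 10000 → 8000 → 6400 → 5000 → 4000 → 3200 → 2500 — 3 stops dropped (darker).
Shutter speed: 1/4 → 1/5 → 1/6 → 1/8 → 1/10 → 1/13 → 1/15 → 1/20 — 2 1/3 stops faster (darker).
Net so far: 6 stops darker. Aperture: f/25 → f/22 → f/20 → f/18 → f/16 → f/14 → f/13 → f/11 → f/10 → f/9 → f/8 → f/7.1 → f/6.3 → f/5.6 → f/5 → f/4.5 → f/4 → f/3.5 → f/3.2.

f/3.2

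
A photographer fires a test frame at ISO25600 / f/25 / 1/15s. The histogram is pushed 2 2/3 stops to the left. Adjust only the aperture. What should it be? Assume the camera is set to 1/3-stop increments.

f/10

Underexposed by 2 2/3 stops → need 2 2/3 stops brighter.
Aperture: f/25 → f/22 → f/20 → f/18 → f/16 → f/14 → f/13 → f/11 → f/10.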